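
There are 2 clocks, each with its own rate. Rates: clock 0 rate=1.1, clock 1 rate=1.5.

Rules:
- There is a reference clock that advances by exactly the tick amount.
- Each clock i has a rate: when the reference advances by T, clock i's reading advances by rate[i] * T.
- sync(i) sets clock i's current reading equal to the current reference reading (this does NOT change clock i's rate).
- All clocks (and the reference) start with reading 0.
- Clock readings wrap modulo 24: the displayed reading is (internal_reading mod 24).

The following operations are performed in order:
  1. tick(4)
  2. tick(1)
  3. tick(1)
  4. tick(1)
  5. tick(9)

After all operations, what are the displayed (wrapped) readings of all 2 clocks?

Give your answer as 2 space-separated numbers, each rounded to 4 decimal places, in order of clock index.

After op 1 tick(4): ref=4.0000 raw=[4.4000 6.0000]
After op 2 tick(1): ref=5.0000 raw=[5.5000 7.5000]
After op 3 tick(1): ref=6.0000 raw=[6.6000 9.0000]
After op 4 tick(1): ref=7.0000 raw=[7.7000 10.5000]
After op 5 tick(9): ref=16.0000 raw=[17.6000 24.0000]
Wrap final raw readings (mod 24): 17.6000 mod 24 = 17.6000; 24.0000 mod 24 = 0.0000

Answer: 17.6000 0.0000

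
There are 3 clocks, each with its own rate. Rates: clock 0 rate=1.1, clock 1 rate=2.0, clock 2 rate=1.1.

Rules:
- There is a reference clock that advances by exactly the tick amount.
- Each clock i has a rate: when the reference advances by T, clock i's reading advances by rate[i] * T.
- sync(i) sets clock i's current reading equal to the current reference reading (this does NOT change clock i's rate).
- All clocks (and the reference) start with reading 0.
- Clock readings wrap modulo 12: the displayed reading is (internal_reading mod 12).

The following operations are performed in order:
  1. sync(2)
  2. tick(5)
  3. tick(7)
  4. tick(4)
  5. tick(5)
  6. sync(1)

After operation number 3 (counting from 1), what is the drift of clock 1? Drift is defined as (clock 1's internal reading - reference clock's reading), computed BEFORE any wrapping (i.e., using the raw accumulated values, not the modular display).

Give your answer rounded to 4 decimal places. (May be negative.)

Answer: 12.0000

Derivation:
After op 1 sync(2): ref=0.0000 raw=[0.0000 0.0000 0.0000]
After op 2 tick(5): ref=5.0000 raw=[5.5000 10.0000 5.5000]
After op 3 tick(7): ref=12.0000 raw=[13.2000 24.0000 13.2000]
Drift of clock 1 after op 3: 24.0000 - 12.0000 = 12.0000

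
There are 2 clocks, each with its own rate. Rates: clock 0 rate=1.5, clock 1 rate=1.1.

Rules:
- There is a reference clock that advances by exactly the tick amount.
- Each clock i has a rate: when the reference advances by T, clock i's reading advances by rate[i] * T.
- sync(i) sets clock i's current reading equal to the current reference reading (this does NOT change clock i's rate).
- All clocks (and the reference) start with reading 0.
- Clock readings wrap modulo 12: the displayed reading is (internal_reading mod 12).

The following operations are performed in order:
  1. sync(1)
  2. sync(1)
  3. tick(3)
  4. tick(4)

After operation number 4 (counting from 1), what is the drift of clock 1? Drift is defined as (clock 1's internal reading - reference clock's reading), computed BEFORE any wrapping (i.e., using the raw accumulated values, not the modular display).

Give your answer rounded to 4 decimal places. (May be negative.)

After op 1 sync(1): ref=0.0000 raw=[0.0000 0.0000]
After op 2 sync(1): ref=0.0000 raw=[0.0000 0.0000]
After op 3 tick(3): ref=3.0000 raw=[4.5000 3.3000]
After op 4 tick(4): ref=7.0000 raw=[10.5000 7.7000]
Drift of clock 1 after op 4: 7.7000 - 7.0000 = 0.7000

Answer: 0.7000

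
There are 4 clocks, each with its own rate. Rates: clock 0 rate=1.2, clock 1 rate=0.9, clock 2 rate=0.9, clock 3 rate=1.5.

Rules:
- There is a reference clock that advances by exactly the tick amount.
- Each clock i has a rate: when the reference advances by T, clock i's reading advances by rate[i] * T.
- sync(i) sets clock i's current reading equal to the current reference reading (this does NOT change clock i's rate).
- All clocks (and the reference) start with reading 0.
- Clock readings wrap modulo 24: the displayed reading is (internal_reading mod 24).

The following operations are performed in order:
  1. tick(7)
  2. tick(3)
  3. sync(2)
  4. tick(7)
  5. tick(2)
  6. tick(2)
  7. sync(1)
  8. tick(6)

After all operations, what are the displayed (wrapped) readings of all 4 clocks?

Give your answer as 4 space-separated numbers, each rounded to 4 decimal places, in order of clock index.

Answer: 8.4000 2.4000 1.3000 16.5000

Derivation:
After op 1 tick(7): ref=7.0000 raw=[8.4000 6.3000 6.3000 10.5000]
After op 2 tick(3): ref=10.0000 raw=[12.0000 9.0000 9.0000 15.0000]
After op 3 sync(2): ref=10.0000 raw=[12.0000 9.0000 10.0000 15.0000]
After op 4 tick(7): ref=17.0000 raw=[20.4000 15.3000 16.3000 25.5000]
After op 5 tick(2): ref=19.0000 raw=[22.8000 17.1000 18.1000 28.5000]
After op 6 tick(2): ref=21.0000 raw=[25.2000 18.9000 19.9000 31.5000]
After op 7 sync(1): ref=21.0000 raw=[25.2000 21.0000 19.9000 31.5000]
After op 8 tick(6): ref=27.0000 raw=[32.4000 26.4000 25.3000 40.5000]
Wrap final raw readings (mod 24): 32.4000 mod 24 = 8.4000; 26.4000 mod 24 = 2.4000; 25.3000 mod 24 = 1.3000; 40.5000 mod 24 = 16.5000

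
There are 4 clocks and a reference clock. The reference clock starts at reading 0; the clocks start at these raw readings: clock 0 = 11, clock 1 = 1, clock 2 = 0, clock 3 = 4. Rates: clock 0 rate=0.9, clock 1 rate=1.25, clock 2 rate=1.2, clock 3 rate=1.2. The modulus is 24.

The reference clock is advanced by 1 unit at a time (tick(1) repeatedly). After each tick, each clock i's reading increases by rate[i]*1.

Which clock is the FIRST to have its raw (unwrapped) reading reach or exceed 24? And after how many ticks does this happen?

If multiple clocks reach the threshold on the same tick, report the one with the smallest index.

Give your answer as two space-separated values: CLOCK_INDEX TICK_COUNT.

Answer: 0 15

Derivation:
clock 0: start=11, rate=0.9, needs 24-11 = 13; ticks = ceil(13/0.9) = ceil(14.4444) = 15; reading at tick 15 = 11 + 0.9*15 = 24.5000
clock 1: start=1, rate=1.25, needs 24-1 = 23; ticks = ceil(23/1.25) = ceil(18.4000) = 19; reading at tick 19 = 1 + 1.25*19 = 24.7500
clock 2: start=0, rate=1.2, needs 24-0 = 24; ticks = ceil(24/1.2) = ceil(20.0000) = 20; reading at tick 20 = 0 + 1.2*20 = 24.0000
clock 3: start=4, rate=1.2, needs 24-4 = 20; ticks = ceil(20/1.2) = ceil(16.6667) = 17; reading at tick 17 = 4 + 1.2*17 = 24.4000
Minimum tick count = 15; winners = [0]; smallest index = 0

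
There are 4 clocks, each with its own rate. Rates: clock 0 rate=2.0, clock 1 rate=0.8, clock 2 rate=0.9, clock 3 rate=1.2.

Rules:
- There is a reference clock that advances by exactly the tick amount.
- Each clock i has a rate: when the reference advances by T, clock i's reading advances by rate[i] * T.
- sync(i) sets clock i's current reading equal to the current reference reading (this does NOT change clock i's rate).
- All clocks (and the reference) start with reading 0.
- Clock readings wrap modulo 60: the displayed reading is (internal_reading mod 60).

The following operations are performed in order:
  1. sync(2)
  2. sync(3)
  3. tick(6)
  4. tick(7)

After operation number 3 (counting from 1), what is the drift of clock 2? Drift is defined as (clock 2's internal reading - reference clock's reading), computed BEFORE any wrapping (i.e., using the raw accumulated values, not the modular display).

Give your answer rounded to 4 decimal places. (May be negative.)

Answer: -0.6000

Derivation:
After op 1 sync(2): ref=0.0000 raw=[0.0000 0.0000 0.0000 0.0000]
After op 2 sync(3): ref=0.0000 raw=[0.0000 0.0000 0.0000 0.0000]
After op 3 tick(6): ref=6.0000 raw=[12.0000 4.8000 5.4000 7.2000]
Drift of clock 2 after op 3: 5.4000 - 6.0000 = -0.6000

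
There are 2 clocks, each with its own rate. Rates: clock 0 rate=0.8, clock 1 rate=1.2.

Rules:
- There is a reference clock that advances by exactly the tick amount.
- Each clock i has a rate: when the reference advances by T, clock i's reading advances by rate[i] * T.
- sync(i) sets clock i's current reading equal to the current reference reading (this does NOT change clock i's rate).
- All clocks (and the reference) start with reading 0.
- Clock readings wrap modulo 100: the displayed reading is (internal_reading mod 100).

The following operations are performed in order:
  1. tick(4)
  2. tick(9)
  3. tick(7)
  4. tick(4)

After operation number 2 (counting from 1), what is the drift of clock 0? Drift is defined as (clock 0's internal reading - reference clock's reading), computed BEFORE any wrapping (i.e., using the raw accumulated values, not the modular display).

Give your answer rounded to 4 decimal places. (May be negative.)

Answer: -2.6000

Derivation:
After op 1 tick(4): ref=4.0000 raw=[3.2000 4.8000]
After op 2 tick(9): ref=13.0000 raw=[10.4000 15.6000]
Drift of clock 0 after op 2: 10.4000 - 13.0000 = -2.6000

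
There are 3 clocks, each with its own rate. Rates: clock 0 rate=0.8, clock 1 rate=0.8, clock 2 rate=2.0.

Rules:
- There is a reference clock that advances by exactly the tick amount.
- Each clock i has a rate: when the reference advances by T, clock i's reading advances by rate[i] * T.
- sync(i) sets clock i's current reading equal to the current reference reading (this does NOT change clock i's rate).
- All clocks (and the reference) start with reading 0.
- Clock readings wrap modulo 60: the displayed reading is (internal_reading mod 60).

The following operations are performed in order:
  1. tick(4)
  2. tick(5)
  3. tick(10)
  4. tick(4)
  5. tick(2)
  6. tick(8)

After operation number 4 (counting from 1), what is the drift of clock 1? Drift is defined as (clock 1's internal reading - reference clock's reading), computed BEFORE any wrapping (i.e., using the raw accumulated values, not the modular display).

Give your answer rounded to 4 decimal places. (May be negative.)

Answer: -4.6000

Derivation:
After op 1 tick(4): ref=4.0000 raw=[3.2000 3.2000 8.0000]
After op 2 tick(5): ref=9.0000 raw=[7.2000 7.2000 18.0000]
After op 3 tick(10): ref=19.0000 raw=[15.2000 15.2000 38.0000]
After op 4 tick(4): ref=23.0000 raw=[18.4000 18.4000 46.0000]
Drift of clock 1 after op 4: 18.4000 - 23.0000 = -4.6000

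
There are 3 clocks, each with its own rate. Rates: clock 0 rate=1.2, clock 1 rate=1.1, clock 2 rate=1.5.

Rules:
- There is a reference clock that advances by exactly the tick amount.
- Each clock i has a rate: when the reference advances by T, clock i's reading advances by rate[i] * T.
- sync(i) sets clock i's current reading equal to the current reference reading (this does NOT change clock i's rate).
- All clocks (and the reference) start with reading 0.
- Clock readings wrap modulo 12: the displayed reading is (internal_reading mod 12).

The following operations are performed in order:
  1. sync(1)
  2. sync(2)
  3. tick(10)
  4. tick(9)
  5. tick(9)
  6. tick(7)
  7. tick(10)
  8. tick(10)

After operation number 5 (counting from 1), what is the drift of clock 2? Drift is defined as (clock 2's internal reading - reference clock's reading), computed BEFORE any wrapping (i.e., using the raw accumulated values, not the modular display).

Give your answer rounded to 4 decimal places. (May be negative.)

Answer: 14.0000

Derivation:
After op 1 sync(1): ref=0.0000 raw=[0.0000 0.0000 0.0000]
After op 2 sync(2): ref=0.0000 raw=[0.0000 0.0000 0.0000]
After op 3 tick(10): ref=10.0000 raw=[12.0000 11.0000 15.0000]
After op 4 tick(9): ref=19.0000 raw=[22.8000 20.9000 28.5000]
After op 5 tick(9): ref=28.0000 raw=[33.6000 30.8000 42.0000]
Drift of clock 2 after op 5: 42.0000 - 28.0000 = 14.0000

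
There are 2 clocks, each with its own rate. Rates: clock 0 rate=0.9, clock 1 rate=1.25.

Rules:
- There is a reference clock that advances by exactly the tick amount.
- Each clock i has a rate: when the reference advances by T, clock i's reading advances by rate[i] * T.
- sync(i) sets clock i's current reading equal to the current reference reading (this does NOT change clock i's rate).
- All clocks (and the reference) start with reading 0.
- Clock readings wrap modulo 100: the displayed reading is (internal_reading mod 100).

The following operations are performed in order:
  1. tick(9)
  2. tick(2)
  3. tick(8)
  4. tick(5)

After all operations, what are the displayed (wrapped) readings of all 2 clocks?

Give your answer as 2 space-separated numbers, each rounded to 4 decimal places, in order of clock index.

After op 1 tick(9): ref=9.0000 raw=[8.1000 11.2500]
After op 2 tick(2): ref=11.0000 raw=[9.9000 13.7500]
After op 3 tick(8): ref=19.0000 raw=[17.1000 23.7500]
After op 4 tick(5): ref=24.0000 raw=[21.6000 30.0000]
Wrap final raw readings (mod 100): 21.6000 mod 100 = 21.6000; 30.0000 mod 100 = 30.0000

Answer: 21.6000 30.0000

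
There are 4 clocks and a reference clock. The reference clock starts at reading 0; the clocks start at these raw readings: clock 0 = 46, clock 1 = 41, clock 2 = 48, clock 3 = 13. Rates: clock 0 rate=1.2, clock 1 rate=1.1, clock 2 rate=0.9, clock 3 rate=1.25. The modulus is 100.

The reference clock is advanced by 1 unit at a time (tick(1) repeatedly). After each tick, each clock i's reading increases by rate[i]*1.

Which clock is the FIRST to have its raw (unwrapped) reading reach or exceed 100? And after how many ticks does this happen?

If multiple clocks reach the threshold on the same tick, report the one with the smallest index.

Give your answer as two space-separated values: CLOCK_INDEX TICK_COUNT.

clock 0: start=46, rate=1.2, needs 100-46 = 54; ticks = ceil(54/1.2) = ceil(45.0000) = 45; reading at tick 45 = 46 + 1.2*45 = 100.0000
clock 1: start=41, rate=1.1, needs 100-41 = 59; ticks = ceil(59/1.1) = ceil(53.6364) = 54; reading at tick 54 = 41 + 1.1*54 = 100.4000
clock 2: start=48, rate=0.9, needs 100-48 = 52; ticks = ceil(52/0.9) = ceil(57.7778) = 58; reading at tick 58 = 48 + 0.9*58 = 100.2000
clock 3: start=13, rate=1.25, needs 100-13 = 87; ticks = ceil(87/1.25) = ceil(69.6000) = 70; reading at tick 70 = 13 + 1.25*70 = 100.5000
Minimum tick count = 45; winners = [0]; smallest index = 0

Answer: 0 45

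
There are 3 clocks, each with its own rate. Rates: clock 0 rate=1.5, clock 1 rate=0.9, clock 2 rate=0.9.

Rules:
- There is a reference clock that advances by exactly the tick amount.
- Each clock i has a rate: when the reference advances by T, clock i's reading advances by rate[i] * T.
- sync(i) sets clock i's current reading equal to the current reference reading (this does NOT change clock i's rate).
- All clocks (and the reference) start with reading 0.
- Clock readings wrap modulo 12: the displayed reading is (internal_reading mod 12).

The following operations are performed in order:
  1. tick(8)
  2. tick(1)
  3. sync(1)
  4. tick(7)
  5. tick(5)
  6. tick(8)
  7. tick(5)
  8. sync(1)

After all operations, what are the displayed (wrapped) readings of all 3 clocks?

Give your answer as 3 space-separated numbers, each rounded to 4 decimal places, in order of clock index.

After op 1 tick(8): ref=8.0000 raw=[12.0000 7.2000 7.2000]
After op 2 tick(1): ref=9.0000 raw=[13.5000 8.1000 8.1000]
After op 3 sync(1): ref=9.0000 raw=[13.5000 9.0000 8.1000]
After op 4 tick(7): ref=16.0000 raw=[24.0000 15.3000 14.4000]
After op 5 tick(5): ref=21.0000 raw=[31.5000 19.8000 18.9000]
After op 6 tick(8): ref=29.0000 raw=[43.5000 27.0000 26.1000]
After op 7 tick(5): ref=34.0000 raw=[51.0000 31.5000 30.6000]
After op 8 sync(1): ref=34.0000 raw=[51.0000 34.0000 30.6000]
Wrap final raw readings (mod 12): 51.0000 mod 12 = 3.0000; 34.0000 mod 12 = 10.0000; 30.6000 mod 12 = 6.6000

Answer: 3.0000 10.0000 6.6000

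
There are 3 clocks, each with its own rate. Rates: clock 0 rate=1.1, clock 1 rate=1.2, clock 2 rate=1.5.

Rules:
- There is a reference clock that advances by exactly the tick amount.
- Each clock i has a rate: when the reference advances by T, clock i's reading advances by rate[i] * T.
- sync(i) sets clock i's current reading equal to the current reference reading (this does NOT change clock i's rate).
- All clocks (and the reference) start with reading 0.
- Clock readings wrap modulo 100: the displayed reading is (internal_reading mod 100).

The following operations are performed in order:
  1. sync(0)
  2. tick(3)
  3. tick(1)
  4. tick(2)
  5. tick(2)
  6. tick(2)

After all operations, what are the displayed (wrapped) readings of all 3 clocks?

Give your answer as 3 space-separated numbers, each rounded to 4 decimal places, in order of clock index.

After op 1 sync(0): ref=0.0000 raw=[0.0000 0.0000 0.0000]
After op 2 tick(3): ref=3.0000 raw=[3.3000 3.6000 4.5000]
After op 3 tick(1): ref=4.0000 raw=[4.4000 4.8000 6.0000]
After op 4 tick(2): ref=6.0000 raw=[6.6000 7.2000 9.0000]
After op 5 tick(2): ref=8.0000 raw=[8.8000 9.6000 12.0000]
After op 6 tick(2): ref=10.0000 raw=[11.0000 12.0000 15.0000]
Wrap final raw readings (mod 100): 11.0000 mod 100 = 11.0000; 12.0000 mod 100 = 12.0000; 15.0000 mod 100 = 15.0000

Answer: 11.0000 12.0000 15.0000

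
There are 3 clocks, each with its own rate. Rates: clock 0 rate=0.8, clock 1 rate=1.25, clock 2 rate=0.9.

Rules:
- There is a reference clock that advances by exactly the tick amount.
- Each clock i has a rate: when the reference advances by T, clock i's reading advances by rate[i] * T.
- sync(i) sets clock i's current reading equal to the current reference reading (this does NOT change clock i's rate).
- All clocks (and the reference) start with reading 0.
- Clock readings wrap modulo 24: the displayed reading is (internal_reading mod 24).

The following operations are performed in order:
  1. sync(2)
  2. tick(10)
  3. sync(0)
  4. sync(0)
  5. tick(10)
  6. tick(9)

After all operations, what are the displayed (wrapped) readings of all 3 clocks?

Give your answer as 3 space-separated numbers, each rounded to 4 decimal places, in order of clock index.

After op 1 sync(2): ref=0.0000 raw=[0.0000 0.0000 0.0000]
After op 2 tick(10): ref=10.0000 raw=[8.0000 12.5000 9.0000]
After op 3 sync(0): ref=10.0000 raw=[10.0000 12.5000 9.0000]
After op 4 sync(0): ref=10.0000 raw=[10.0000 12.5000 9.0000]
After op 5 tick(10): ref=20.0000 raw=[18.0000 25.0000 18.0000]
After op 6 tick(9): ref=29.0000 raw=[25.2000 36.2500 26.1000]
Wrap final raw readings (mod 24): 25.2000 mod 24 = 1.2000; 36.2500 mod 24 = 12.2500; 26.1000 mod 24 = 2.1000

Answer: 1.2000 12.2500 2.1000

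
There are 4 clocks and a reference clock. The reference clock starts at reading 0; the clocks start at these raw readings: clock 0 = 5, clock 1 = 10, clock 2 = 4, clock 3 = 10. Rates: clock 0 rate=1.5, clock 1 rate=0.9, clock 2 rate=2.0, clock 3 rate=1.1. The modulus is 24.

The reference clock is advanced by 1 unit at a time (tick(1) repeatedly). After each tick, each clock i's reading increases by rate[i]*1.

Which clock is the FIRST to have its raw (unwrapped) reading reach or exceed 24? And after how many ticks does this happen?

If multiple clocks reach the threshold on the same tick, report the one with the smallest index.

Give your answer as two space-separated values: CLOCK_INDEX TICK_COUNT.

clock 0: start=5, rate=1.5, needs 24-5 = 19; ticks = ceil(19/1.5) = ceil(12.6667) = 13; reading at tick 13 = 5 + 1.5*13 = 24.5000
clock 1: start=10, rate=0.9, needs 24-10 = 14; ticks = ceil(14/0.9) = ceil(15.5556) = 16; reading at tick 16 = 10 + 0.9*16 = 24.4000
clock 2: start=4, rate=2.0, needs 24-4 = 20; ticks = ceil(20/2.0) = ceil(10.0000) = 10; reading at tick 10 = 4 + 2.0*10 = 24.0000
clock 3: start=10, rate=1.1, needs 24-10 = 14; ticks = ceil(14/1.1) = ceil(12.7273) = 13; reading at tick 13 = 10 + 1.1*13 = 24.3000
Minimum tick count = 10; winners = [2]; smallest index = 2

Answer: 2 10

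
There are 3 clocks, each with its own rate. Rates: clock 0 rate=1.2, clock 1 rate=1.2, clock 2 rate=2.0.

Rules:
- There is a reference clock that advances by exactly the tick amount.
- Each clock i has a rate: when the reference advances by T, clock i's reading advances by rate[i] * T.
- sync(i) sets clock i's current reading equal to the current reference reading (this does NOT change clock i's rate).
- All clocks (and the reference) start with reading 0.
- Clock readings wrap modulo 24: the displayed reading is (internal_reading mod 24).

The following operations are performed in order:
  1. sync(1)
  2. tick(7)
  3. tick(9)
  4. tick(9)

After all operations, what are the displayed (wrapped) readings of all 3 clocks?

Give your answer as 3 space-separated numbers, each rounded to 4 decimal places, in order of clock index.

Answer: 6.0000 6.0000 2.0000

Derivation:
After op 1 sync(1): ref=0.0000 raw=[0.0000 0.0000 0.0000]
After op 2 tick(7): ref=7.0000 raw=[8.4000 8.4000 14.0000]
After op 3 tick(9): ref=16.0000 raw=[19.2000 19.2000 32.0000]
After op 4 tick(9): ref=25.0000 raw=[30.0000 30.0000 50.0000]
Wrap final raw readings (mod 24): 30.0000 mod 24 = 6.0000; 30.0000 mod 24 = 6.0000; 50.0000 mod 24 = 2.0000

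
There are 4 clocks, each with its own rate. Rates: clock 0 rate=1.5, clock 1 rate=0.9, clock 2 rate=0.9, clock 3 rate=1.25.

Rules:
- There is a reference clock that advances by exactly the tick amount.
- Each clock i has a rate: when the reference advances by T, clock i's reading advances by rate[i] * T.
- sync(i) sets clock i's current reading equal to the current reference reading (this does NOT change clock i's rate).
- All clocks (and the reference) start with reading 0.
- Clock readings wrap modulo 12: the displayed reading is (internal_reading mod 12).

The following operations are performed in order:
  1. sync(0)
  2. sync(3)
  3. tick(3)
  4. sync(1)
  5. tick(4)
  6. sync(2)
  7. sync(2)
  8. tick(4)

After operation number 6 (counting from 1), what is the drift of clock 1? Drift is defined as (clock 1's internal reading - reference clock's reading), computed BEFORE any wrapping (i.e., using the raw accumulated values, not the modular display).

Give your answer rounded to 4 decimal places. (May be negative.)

Answer: -0.4000

Derivation:
After op 1 sync(0): ref=0.0000 raw=[0.0000 0.0000 0.0000 0.0000]
After op 2 sync(3): ref=0.0000 raw=[0.0000 0.0000 0.0000 0.0000]
After op 3 tick(3): ref=3.0000 raw=[4.5000 2.7000 2.7000 3.7500]
After op 4 sync(1): ref=3.0000 raw=[4.5000 3.0000 2.7000 3.7500]
After op 5 tick(4): ref=7.0000 raw=[10.5000 6.6000 6.3000 8.7500]
After op 6 sync(2): ref=7.0000 raw=[10.5000 6.6000 7.0000 8.7500]
Drift of clock 1 after op 6: 6.6000 - 7.0000 = -0.4000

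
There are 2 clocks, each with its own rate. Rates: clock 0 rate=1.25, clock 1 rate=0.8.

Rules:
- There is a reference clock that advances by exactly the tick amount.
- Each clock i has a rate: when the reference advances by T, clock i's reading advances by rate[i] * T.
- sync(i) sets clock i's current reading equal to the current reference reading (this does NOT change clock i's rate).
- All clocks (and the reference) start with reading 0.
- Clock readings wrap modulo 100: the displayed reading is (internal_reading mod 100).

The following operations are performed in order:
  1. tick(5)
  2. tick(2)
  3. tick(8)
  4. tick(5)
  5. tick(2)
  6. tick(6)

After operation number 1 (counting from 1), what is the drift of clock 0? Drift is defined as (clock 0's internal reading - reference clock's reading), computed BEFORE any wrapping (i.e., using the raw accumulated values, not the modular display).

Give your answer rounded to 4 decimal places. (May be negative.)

Answer: 1.2500

Derivation:
After op 1 tick(5): ref=5.0000 raw=[6.2500 4.0000]
Drift of clock 0 after op 1: 6.2500 - 5.0000 = 1.2500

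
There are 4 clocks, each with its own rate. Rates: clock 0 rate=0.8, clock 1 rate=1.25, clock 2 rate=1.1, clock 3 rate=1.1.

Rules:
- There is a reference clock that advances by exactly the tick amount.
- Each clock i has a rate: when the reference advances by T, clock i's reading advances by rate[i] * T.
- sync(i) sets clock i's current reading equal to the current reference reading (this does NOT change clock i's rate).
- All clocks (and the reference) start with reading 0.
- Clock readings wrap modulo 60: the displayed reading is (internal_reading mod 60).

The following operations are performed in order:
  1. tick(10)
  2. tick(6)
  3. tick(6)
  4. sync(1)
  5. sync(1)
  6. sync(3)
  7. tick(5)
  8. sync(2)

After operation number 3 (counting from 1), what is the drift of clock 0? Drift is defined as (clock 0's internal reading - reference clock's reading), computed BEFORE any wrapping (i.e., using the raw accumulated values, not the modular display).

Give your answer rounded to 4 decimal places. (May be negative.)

After op 1 tick(10): ref=10.0000 raw=[8.0000 12.5000 11.0000 11.0000]
After op 2 tick(6): ref=16.0000 raw=[12.8000 20.0000 17.6000 17.6000]
After op 3 tick(6): ref=22.0000 raw=[17.6000 27.5000 24.2000 24.2000]
Drift of clock 0 after op 3: 17.6000 - 22.0000 = -4.4000

Answer: -4.4000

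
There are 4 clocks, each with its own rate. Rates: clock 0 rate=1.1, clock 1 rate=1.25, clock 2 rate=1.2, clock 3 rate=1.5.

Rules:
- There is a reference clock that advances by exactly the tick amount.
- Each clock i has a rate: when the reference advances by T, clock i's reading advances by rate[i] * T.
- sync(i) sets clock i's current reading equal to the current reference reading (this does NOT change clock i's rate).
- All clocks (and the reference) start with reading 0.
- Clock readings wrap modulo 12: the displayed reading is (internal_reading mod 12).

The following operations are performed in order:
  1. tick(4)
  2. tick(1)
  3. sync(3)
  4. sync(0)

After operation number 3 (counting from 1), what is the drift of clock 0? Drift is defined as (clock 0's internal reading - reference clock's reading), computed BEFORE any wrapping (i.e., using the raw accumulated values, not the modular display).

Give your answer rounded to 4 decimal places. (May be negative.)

After op 1 tick(4): ref=4.0000 raw=[4.4000 5.0000 4.8000 6.0000]
After op 2 tick(1): ref=5.0000 raw=[5.5000 6.2500 6.0000 7.5000]
After op 3 sync(3): ref=5.0000 raw=[5.5000 6.2500 6.0000 5.0000]
Drift of clock 0 after op 3: 5.5000 - 5.0000 = 0.5000

Answer: 0.5000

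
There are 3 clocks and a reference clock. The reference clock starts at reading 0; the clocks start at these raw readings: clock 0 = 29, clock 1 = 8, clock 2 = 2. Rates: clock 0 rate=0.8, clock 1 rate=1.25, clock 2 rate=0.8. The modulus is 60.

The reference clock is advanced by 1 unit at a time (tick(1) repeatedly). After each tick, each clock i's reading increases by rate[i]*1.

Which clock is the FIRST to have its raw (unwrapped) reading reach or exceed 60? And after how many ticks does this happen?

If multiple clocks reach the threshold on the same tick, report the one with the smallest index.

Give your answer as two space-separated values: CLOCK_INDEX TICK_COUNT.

Answer: 0 39

Derivation:
clock 0: start=29, rate=0.8, needs 60-29 = 31; ticks = ceil(31/0.8) = ceil(38.7500) = 39; reading at tick 39 = 29 + 0.8*39 = 60.2000
clock 1: start=8, rate=1.25, needs 60-8 = 52; ticks = ceil(52/1.25) = ceil(41.6000) = 42; reading at tick 42 = 8 + 1.25*42 = 60.5000
clock 2: start=2, rate=0.8, needs 60-2 = 58; ticks = ceil(58/0.8) = ceil(72.5000) = 73; reading at tick 73 = 2 + 0.8*73 = 60.4000
Minimum tick count = 39; winners = [0]; smallest index = 0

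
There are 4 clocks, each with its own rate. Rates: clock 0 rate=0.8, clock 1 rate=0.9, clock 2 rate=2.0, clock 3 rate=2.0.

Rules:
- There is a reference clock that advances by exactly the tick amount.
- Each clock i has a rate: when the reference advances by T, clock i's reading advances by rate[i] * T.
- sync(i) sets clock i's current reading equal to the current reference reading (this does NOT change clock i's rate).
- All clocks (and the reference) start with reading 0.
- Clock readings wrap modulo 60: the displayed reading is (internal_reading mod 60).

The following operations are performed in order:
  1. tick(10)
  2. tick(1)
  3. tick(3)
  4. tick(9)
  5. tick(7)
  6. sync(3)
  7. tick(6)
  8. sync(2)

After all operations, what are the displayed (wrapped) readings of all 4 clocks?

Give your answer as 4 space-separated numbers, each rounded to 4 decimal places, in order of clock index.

After op 1 tick(10): ref=10.0000 raw=[8.0000 9.0000 20.0000 20.0000]
After op 2 tick(1): ref=11.0000 raw=[8.8000 9.9000 22.0000 22.0000]
After op 3 tick(3): ref=14.0000 raw=[11.2000 12.6000 28.0000 28.0000]
After op 4 tick(9): ref=23.0000 raw=[18.4000 20.7000 46.0000 46.0000]
After op 5 tick(7): ref=30.0000 raw=[24.0000 27.0000 60.0000 60.0000]
After op 6 sync(3): ref=30.0000 raw=[24.0000 27.0000 60.0000 30.0000]
After op 7 tick(6): ref=36.0000 raw=[28.8000 32.4000 72.0000 42.0000]
After op 8 sync(2): ref=36.0000 raw=[28.8000 32.4000 36.0000 42.0000]
Wrap final raw readings (mod 60): 28.8000 mod 60 = 28.8000; 32.4000 mod 60 = 32.4000; 36.0000 mod 60 = 36.0000; 42.0000 mod 60 = 42.0000

Answer: 28.8000 32.4000 36.0000 42.0000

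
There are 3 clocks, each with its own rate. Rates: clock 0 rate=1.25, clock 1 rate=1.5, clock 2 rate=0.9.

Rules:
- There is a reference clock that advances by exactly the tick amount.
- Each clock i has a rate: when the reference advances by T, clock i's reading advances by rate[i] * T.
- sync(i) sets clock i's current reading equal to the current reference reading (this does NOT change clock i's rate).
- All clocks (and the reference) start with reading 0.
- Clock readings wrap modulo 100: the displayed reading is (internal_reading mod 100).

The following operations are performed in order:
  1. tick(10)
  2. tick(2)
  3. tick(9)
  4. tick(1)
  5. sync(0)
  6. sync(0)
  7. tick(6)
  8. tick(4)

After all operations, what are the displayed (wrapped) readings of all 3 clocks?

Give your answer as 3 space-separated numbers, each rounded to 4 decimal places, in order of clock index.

After op 1 tick(10): ref=10.0000 raw=[12.5000 15.0000 9.0000]
After op 2 tick(2): ref=12.0000 raw=[15.0000 18.0000 10.8000]
After op 3 tick(9): ref=21.0000 raw=[26.2500 31.5000 18.9000]
After op 4 tick(1): ref=22.0000 raw=[27.5000 33.0000 19.8000]
After op 5 sync(0): ref=22.0000 raw=[22.0000 33.0000 19.8000]
After op 6 sync(0): ref=22.0000 raw=[22.0000 33.0000 19.8000]
After op 7 tick(6): ref=28.0000 raw=[29.5000 42.0000 25.2000]
After op 8 tick(4): ref=32.0000 raw=[34.5000 48.0000 28.8000]
Wrap final raw readings (mod 100): 34.5000 mod 100 = 34.5000; 48.0000 mod 100 = 48.0000; 28.8000 mod 100 = 28.8000

Answer: 34.5000 48.0000 28.8000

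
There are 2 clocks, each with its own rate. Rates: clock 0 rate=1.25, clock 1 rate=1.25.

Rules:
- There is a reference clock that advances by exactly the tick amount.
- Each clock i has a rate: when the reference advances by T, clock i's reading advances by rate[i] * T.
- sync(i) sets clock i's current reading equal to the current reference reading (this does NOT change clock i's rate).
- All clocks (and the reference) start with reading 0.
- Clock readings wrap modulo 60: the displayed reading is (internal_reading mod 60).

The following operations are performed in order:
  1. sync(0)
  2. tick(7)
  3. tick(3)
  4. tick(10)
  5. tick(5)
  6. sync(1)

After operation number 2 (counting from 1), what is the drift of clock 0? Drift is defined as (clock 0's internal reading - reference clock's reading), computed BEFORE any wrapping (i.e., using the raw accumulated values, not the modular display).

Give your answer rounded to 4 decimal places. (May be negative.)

Answer: 1.7500

Derivation:
After op 1 sync(0): ref=0.0000 raw=[0.0000 0.0000]
After op 2 tick(7): ref=7.0000 raw=[8.7500 8.7500]
Drift of clock 0 after op 2: 8.7500 - 7.0000 = 1.7500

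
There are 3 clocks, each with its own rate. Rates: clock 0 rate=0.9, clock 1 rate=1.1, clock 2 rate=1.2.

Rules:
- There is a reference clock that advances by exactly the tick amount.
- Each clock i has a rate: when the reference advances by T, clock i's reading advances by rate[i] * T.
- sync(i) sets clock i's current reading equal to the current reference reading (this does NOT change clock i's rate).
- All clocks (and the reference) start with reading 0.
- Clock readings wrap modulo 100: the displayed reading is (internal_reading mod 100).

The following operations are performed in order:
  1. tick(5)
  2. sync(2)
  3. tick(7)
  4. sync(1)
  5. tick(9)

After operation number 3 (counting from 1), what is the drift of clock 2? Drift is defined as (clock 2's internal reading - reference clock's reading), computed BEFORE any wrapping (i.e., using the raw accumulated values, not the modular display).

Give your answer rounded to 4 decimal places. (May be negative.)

Answer: 1.4000

Derivation:
After op 1 tick(5): ref=5.0000 raw=[4.5000 5.5000 6.0000]
After op 2 sync(2): ref=5.0000 raw=[4.5000 5.5000 5.0000]
After op 3 tick(7): ref=12.0000 raw=[10.8000 13.2000 13.4000]
Drift of clock 2 after op 3: 13.4000 - 12.0000 = 1.4000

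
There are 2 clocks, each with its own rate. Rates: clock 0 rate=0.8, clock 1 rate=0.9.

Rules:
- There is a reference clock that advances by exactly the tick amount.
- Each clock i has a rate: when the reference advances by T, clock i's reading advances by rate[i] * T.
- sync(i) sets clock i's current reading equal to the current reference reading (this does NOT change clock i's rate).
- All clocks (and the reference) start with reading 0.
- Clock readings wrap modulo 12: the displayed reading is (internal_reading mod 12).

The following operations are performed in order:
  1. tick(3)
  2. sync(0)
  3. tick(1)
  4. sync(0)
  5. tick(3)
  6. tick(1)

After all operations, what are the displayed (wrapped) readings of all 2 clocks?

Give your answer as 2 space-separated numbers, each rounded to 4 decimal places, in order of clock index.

Answer: 7.2000 7.2000

Derivation:
After op 1 tick(3): ref=3.0000 raw=[2.4000 2.7000]
After op 2 sync(0): ref=3.0000 raw=[3.0000 2.7000]
After op 3 tick(1): ref=4.0000 raw=[3.8000 3.6000]
After op 4 sync(0): ref=4.0000 raw=[4.0000 3.6000]
After op 5 tick(3): ref=7.0000 raw=[6.4000 6.3000]
After op 6 tick(1): ref=8.0000 raw=[7.2000 7.2000]
Wrap final raw readings (mod 12): 7.2000 mod 12 = 7.2000; 7.2000 mod 12 = 7.2000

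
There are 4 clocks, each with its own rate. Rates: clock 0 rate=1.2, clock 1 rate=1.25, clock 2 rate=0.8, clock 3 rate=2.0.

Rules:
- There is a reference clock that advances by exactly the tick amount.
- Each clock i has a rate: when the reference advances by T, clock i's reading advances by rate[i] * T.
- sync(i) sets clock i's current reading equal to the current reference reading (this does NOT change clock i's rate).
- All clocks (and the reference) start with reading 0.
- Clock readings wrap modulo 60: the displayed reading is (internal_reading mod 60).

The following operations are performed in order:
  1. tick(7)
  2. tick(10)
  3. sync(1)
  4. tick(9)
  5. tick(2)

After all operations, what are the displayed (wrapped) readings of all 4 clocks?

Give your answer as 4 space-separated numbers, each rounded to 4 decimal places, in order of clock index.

After op 1 tick(7): ref=7.0000 raw=[8.4000 8.7500 5.6000 14.0000]
After op 2 tick(10): ref=17.0000 raw=[20.4000 21.2500 13.6000 34.0000]
After op 3 sync(1): ref=17.0000 raw=[20.4000 17.0000 13.6000 34.0000]
After op 4 tick(9): ref=26.0000 raw=[31.2000 28.2500 20.8000 52.0000]
After op 5 tick(2): ref=28.0000 raw=[33.6000 30.7500 22.4000 56.0000]
Wrap final raw readings (mod 60): 33.6000 mod 60 = 33.6000; 30.7500 mod 60 = 30.7500; 22.4000 mod 60 = 22.4000; 56.0000 mod 60 = 56.0000

Answer: 33.6000 30.7500 22.4000 56.0000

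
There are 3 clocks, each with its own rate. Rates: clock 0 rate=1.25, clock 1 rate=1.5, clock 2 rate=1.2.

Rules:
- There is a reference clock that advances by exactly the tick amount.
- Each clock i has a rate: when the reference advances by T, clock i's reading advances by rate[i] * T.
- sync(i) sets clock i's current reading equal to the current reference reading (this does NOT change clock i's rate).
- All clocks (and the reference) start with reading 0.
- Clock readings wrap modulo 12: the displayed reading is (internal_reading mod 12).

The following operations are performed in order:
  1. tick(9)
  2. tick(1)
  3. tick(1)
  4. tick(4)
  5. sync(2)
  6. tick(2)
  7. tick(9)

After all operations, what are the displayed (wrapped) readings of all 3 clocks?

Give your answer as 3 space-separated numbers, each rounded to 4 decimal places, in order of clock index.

Answer: 8.5000 3.0000 4.2000

Derivation:
After op 1 tick(9): ref=9.0000 raw=[11.2500 13.5000 10.8000]
After op 2 tick(1): ref=10.0000 raw=[12.5000 15.0000 12.0000]
After op 3 tick(1): ref=11.0000 raw=[13.7500 16.5000 13.2000]
After op 4 tick(4): ref=15.0000 raw=[18.7500 22.5000 18.0000]
After op 5 sync(2): ref=15.0000 raw=[18.7500 22.5000 15.0000]
After op 6 tick(2): ref=17.0000 raw=[21.2500 25.5000 17.4000]
After op 7 tick(9): ref=26.0000 raw=[32.5000 39.0000 28.2000]
Wrap final raw readings (mod 12): 32.5000 mod 12 = 8.5000; 39.0000 mod 12 = 3.0000; 28.2000 mod 12 = 4.2000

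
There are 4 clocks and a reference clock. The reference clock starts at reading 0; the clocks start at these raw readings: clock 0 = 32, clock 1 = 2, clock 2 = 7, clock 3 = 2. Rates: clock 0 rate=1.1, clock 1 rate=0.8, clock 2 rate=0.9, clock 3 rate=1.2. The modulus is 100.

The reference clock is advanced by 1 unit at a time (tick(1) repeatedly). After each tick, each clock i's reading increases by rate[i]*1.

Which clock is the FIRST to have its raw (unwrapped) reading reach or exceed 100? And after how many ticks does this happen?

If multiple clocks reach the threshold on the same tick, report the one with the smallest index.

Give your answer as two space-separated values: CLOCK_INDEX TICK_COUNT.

clock 0: start=32, rate=1.1, needs 100-32 = 68; ticks = ceil(68/1.1) = ceil(61.8182) = 62; reading at tick 62 = 32 + 1.1*62 = 100.2000
clock 1: start=2, rate=0.8, needs 100-2 = 98; ticks = ceil(98/0.8) = ceil(122.5000) = 123; reading at tick 123 = 2 + 0.8*123 = 100.4000
clock 2: start=7, rate=0.9, needs 100-7 = 93; ticks = ceil(93/0.9) = ceil(103.3333) = 104; reading at tick 104 = 7 + 0.9*104 = 100.6000
clock 3: start=2, rate=1.2, needs 100-2 = 98; ticks = ceil(98/1.2) = ceil(81.6667) = 82; reading at tick 82 = 2 + 1.2*82 = 100.4000
Minimum tick count = 62; winners = [0]; smallest index = 0

Answer: 0 62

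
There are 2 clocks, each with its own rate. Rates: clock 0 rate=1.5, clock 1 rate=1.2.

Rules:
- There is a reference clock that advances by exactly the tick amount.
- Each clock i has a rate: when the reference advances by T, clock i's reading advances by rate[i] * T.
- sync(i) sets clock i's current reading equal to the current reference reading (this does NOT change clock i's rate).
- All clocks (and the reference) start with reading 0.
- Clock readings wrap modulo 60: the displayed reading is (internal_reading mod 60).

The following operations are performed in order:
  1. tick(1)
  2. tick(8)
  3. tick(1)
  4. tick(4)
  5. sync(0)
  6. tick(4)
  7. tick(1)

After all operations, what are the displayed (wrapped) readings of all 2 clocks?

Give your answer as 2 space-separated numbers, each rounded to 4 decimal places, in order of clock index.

Answer: 21.5000 22.8000

Derivation:
After op 1 tick(1): ref=1.0000 raw=[1.5000 1.2000]
After op 2 tick(8): ref=9.0000 raw=[13.5000 10.8000]
After op 3 tick(1): ref=10.0000 raw=[15.0000 12.0000]
After op 4 tick(4): ref=14.0000 raw=[21.0000 16.8000]
After op 5 sync(0): ref=14.0000 raw=[14.0000 16.8000]
After op 6 tick(4): ref=18.0000 raw=[20.0000 21.6000]
After op 7 tick(1): ref=19.0000 raw=[21.5000 22.8000]
Wrap final raw readings (mod 60): 21.5000 mod 60 = 21.5000; 22.8000 mod 60 = 22.8000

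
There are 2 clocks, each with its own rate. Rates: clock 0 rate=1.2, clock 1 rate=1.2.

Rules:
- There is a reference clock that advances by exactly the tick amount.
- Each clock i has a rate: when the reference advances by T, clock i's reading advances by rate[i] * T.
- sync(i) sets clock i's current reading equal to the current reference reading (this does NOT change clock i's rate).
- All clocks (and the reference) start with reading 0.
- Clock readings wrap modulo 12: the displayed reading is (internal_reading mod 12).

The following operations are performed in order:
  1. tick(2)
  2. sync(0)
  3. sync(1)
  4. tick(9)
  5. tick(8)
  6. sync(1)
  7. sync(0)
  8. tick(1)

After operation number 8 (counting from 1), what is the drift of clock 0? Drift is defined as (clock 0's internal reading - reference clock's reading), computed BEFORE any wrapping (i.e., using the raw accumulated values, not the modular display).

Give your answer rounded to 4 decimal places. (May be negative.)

After op 1 tick(2): ref=2.0000 raw=[2.4000 2.4000]
After op 2 sync(0): ref=2.0000 raw=[2.0000 2.4000]
After op 3 sync(1): ref=2.0000 raw=[2.0000 2.0000]
After op 4 tick(9): ref=11.0000 raw=[12.8000 12.8000]
After op 5 tick(8): ref=19.0000 raw=[22.4000 22.4000]
After op 6 sync(1): ref=19.0000 raw=[22.4000 19.0000]
After op 7 sync(0): ref=19.0000 raw=[19.0000 19.0000]
After op 8 tick(1): ref=20.0000 raw=[20.2000 20.2000]
Drift of clock 0 after op 8: 20.2000 - 20.0000 = 0.2000

Answer: 0.2000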